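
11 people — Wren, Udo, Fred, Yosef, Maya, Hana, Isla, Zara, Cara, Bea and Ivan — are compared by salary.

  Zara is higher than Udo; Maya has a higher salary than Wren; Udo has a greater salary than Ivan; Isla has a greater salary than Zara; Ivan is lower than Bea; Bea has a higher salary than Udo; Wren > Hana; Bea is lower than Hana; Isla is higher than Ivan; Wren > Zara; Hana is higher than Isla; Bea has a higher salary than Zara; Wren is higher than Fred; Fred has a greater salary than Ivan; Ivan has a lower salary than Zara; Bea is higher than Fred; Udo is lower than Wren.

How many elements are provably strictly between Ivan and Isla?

2

The relations place Ivan below Isla. An element lies strictly between them when it is forced above Ivan and also forced below Isla.
Above Ivan: {Udo, Fred, Zara, Bea, Hana, Wren, Maya}. Below Isla: {Udo, Zara}.
Intersection: {Udo, Zara} — 2.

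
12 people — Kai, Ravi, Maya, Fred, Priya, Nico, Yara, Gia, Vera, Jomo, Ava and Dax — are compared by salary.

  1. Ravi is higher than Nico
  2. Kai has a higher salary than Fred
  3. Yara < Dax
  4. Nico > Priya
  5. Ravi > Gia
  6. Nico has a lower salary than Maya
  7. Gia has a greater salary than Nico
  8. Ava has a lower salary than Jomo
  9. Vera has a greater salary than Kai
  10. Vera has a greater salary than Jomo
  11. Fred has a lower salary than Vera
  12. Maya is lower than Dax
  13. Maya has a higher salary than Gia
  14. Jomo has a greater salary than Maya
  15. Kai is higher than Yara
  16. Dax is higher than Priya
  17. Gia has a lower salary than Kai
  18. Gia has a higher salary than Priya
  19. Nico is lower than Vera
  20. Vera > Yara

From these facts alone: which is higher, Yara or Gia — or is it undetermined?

Following every chain through Yara: above Yara we get Kai, Dax, Vera.
Gia is not reached, and no chain runs the other way from Gia to Yara.
So the given relations leave the order of Yara and Gia undetermined.

undetermined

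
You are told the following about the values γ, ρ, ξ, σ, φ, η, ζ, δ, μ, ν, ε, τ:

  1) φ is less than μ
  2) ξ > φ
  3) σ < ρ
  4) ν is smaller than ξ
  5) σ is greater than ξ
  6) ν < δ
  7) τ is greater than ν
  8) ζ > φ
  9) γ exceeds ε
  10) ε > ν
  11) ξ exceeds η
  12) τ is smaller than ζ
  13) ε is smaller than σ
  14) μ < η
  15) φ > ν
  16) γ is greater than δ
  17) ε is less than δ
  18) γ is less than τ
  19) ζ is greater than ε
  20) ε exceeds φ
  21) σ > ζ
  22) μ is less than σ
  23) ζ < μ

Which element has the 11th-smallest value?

σ

Chaining the given pairs: ν < φ < ε < δ < γ < τ < ζ < μ < η < ξ < σ < ρ.
Counting 11 from the smallest end gives σ.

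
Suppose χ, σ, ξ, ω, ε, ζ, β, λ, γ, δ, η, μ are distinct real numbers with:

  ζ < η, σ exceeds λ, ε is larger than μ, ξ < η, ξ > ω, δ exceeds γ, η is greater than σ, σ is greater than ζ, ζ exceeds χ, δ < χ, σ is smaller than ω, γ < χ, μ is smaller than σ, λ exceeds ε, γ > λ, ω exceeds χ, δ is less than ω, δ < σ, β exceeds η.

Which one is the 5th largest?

The consecutive relations fix a unique order: μ < ε < λ < γ < δ < χ < ζ < σ < ω < ξ < η < β.
The 5th largest is σ.

σ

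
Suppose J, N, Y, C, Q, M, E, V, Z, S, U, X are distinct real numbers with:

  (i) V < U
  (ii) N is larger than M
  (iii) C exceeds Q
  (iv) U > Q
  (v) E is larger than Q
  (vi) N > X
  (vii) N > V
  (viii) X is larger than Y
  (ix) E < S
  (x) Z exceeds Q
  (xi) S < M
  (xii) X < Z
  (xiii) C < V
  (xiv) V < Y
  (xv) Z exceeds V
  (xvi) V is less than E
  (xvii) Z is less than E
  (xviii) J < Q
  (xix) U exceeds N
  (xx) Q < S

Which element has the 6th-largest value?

Z

Piecing the relations together gives one ordering: J < Q < C < V < Y < X < Z < E < S < M < N < U.
Counting 6 from the largest end gives Z.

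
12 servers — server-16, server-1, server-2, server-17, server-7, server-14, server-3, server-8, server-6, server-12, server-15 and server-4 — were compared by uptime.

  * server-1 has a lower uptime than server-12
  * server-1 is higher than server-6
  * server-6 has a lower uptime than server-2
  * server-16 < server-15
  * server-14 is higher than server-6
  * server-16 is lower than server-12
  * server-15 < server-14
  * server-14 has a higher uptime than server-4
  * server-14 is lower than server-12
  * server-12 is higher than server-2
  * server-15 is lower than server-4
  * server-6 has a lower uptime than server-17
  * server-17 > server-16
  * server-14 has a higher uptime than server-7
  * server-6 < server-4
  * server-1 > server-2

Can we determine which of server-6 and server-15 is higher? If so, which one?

Following every chain through server-6: above server-6 we get server-2, server-4, server-14, server-1, server-12, server-17.
server-15 is not reached, and no chain runs the other way from server-15 to server-6.
So the given relations leave the order of server-6 and server-15 undetermined.

undetermined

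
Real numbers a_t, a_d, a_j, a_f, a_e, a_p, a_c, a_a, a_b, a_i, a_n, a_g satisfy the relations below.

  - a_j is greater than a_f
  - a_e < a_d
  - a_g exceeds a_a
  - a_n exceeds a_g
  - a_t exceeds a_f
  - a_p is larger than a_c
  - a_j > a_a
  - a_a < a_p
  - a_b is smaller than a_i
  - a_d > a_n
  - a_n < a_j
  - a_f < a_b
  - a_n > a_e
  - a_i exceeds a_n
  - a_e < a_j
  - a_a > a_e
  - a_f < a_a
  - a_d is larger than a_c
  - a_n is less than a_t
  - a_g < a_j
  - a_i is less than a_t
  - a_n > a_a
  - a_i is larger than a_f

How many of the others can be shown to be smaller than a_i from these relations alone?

From a_i the given relations immediately reach a_f, a_b, a_n.
From those, a_e, a_a, a_g — 6 in total.
No other element is forced below a_i by the given relations, so the count is 6.

6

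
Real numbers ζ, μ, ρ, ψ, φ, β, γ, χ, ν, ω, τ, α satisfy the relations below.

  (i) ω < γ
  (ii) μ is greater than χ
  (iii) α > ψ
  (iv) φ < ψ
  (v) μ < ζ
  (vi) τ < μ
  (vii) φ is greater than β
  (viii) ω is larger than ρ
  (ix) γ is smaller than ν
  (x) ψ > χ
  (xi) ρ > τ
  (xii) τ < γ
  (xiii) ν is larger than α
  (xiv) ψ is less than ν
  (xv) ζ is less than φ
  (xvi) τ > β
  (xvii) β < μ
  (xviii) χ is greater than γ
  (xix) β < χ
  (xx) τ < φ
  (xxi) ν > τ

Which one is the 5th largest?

The consecutive relations fix a unique order: β < τ < ρ < ω < γ < χ < μ < ζ < φ < ψ < α < ν.
The 5th largest is ζ.

ζ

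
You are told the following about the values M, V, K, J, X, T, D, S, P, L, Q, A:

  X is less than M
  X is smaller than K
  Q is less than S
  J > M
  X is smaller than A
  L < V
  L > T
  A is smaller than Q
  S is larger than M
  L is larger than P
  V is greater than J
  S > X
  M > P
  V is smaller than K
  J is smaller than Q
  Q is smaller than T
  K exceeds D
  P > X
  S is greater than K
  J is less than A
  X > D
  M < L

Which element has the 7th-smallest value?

Chaining the given pairs: D < X < P < M < J < A < Q < T < L < V < K < S.
Counting 7 from the smallest end gives Q.

Q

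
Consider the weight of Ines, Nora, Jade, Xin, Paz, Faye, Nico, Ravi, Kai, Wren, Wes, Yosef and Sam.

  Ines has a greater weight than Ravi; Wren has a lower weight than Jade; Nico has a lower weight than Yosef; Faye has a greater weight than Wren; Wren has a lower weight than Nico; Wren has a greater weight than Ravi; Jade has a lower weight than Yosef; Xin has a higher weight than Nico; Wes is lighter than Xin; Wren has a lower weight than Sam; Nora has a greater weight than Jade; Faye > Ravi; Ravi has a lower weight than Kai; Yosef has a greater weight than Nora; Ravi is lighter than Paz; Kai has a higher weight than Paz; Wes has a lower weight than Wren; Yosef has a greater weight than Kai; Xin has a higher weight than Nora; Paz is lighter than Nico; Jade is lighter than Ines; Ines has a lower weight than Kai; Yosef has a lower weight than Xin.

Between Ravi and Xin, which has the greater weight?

Following the relations from Ravi: Ravi < Wren < Jade < Nora < Yosef < Xin.
So Ravi < Xin; Xin is the heavier of the two.

Xin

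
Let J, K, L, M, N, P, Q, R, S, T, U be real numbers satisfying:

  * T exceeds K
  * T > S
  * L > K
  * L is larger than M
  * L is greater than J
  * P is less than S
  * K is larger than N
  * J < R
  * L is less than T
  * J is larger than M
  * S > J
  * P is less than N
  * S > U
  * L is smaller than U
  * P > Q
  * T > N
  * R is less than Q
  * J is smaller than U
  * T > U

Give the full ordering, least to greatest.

M < J < R < Q < P < N < K < L < U < S < T

Each adjacent pair is fixed by a given relation: M < J; J < R; R < Q; Q < P; P < N; N < K; K < L; L < U; U < S; S < T. Chaining them end to end gives the full order.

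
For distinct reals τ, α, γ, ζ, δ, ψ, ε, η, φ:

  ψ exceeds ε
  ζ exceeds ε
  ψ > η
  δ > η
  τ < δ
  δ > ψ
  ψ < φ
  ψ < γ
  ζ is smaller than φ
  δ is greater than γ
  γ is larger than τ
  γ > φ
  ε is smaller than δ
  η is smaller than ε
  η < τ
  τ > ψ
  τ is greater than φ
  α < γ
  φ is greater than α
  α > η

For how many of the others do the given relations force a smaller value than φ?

5

Directly below φ: α, ζ, ψ.
One step further: η, ε (5 so far).
No other element is forced below φ by the given relations, so the count is 5.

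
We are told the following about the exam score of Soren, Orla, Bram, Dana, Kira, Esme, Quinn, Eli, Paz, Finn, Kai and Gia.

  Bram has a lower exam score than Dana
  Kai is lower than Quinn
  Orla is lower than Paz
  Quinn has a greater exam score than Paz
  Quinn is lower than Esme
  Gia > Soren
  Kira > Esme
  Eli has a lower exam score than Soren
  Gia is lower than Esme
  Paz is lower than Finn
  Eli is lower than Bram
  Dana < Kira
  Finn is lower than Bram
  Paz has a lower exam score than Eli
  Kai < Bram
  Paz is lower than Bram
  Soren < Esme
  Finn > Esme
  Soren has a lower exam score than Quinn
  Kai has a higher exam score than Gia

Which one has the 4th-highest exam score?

The consecutive relations fix a unique order: Orla < Paz < Eli < Soren < Gia < Kai < Quinn < Esme < Finn < Bram < Dana < Kira.
The 4th largest is Finn.

Finn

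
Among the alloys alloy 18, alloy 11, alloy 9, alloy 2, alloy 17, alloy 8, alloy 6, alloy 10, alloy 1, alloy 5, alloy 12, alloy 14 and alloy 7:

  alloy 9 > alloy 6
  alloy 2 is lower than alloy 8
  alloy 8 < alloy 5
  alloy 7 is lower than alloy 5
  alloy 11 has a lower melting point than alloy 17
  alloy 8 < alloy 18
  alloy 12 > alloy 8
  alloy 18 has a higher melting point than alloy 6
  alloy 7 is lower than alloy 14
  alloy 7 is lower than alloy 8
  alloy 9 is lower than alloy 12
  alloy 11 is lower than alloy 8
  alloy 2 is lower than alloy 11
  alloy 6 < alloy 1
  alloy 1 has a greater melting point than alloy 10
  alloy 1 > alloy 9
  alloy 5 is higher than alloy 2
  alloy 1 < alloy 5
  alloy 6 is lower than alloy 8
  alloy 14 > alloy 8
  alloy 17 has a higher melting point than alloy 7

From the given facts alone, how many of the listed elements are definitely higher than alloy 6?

7

The elements the relations force above alloy 6 are alloy 8, alloy 9, alloy 12, alloy 18, alloy 1, alloy 14, alloy 5 — no chain reaches any other.
That is 7.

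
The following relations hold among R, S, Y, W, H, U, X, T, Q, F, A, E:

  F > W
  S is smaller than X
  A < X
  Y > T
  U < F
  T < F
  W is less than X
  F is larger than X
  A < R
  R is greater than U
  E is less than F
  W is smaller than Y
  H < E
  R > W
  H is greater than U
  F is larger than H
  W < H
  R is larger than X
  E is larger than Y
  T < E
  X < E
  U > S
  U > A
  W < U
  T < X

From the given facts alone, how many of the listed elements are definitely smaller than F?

From F the given relations immediately reach T, W, U, H, X, E.
From those, S, Y, A — 9 in total.
No other element is forced below F by the given relations, so the count is 9.

9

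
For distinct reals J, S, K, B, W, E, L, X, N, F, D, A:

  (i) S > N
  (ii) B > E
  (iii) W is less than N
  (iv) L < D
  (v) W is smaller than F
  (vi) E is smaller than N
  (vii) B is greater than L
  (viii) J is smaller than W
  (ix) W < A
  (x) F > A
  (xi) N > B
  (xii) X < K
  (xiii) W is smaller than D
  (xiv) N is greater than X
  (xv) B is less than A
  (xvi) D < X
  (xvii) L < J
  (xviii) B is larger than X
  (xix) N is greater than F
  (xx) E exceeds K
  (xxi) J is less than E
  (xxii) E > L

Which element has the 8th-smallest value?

Chaining the given pairs: L < J < W < D < X < K < E < B < A < F < N < S.
Counting 8 from the smallest end gives B.

B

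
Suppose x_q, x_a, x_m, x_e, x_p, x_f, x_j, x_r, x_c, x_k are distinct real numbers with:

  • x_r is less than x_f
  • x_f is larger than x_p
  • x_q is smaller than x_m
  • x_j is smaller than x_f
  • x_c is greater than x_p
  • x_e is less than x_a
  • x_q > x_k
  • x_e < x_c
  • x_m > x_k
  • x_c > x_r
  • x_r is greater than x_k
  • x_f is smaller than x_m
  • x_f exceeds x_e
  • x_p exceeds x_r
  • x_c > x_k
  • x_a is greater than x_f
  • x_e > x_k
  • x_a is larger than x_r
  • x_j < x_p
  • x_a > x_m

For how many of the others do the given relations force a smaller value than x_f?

5

From x_f the given relations immediately reach x_e, x_j, x_r, x_p.
From those, x_k — 5 in total.
No other element is forced below x_f by the given relations, so the count is 5.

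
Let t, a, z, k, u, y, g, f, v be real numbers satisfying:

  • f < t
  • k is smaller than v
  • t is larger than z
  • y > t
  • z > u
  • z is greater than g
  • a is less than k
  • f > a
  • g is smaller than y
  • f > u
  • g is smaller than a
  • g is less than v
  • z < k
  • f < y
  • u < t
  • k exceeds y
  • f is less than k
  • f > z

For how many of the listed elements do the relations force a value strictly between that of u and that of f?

The relations place u below f. An element lies strictly between them when it is forced above u and also forced below f.
Above u: {z, t, y, k, v}. Below f: {g, a, z}.
Intersection: {z} — 1.

1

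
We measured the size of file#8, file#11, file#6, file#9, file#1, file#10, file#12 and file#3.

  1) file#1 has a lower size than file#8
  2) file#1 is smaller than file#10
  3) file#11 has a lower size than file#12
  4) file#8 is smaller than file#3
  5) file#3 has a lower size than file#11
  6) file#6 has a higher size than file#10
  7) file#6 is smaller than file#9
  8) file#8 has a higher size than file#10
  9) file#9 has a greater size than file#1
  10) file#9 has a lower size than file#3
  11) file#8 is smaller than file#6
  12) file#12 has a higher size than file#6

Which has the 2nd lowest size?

file#10

Piecing the relations together gives one ordering: file#1 < file#10 < file#8 < file#6 < file#9 < file#3 < file#11 < file#12.
Counting 2 from the smallest end gives file#10.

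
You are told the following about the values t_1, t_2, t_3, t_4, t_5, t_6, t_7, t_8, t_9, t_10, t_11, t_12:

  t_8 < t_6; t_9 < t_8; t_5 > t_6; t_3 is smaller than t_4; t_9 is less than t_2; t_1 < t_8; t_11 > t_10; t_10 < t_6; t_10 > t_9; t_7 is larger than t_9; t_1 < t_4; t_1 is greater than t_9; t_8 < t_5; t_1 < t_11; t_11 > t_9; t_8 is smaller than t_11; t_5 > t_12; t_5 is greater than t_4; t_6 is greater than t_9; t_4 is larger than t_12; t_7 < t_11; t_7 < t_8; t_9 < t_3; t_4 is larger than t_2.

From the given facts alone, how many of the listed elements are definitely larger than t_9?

10

From t_9 the given relations immediately reach t_2, t_1, t_10, t_7, t_8, t_11, t_3, t_6.
From those, t_4, t_5 — 10 in total.
No other element is forced above t_9 by the given relations, so the count is 10.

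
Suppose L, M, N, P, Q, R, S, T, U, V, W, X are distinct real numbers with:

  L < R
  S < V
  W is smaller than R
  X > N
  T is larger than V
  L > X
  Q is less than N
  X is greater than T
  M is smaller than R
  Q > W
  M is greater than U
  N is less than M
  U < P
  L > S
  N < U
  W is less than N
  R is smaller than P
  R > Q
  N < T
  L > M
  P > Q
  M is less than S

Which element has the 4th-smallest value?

The consecutive relations fix a unique order: W < Q < N < U < M < S < V < T < X < L < R < P.
Counting 4 from the smallest end gives U.

U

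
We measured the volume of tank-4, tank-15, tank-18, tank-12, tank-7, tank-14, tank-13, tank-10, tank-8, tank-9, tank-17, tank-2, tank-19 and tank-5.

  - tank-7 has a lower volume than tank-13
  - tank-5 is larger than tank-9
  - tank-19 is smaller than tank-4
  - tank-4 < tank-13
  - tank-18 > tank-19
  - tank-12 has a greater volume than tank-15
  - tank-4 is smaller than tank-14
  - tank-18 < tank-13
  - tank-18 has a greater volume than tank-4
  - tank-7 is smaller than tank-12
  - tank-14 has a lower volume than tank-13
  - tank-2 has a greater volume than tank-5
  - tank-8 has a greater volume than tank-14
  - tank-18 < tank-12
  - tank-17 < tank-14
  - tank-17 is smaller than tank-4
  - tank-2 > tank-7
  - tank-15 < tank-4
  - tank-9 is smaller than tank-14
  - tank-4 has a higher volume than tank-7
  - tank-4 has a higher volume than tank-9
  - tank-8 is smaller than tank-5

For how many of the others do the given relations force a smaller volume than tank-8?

7

The elements the relations force below tank-8 are tank-9, tank-7, tank-19, tank-15, tank-17, tank-4, tank-14 — no chain reaches any other.
That is 7.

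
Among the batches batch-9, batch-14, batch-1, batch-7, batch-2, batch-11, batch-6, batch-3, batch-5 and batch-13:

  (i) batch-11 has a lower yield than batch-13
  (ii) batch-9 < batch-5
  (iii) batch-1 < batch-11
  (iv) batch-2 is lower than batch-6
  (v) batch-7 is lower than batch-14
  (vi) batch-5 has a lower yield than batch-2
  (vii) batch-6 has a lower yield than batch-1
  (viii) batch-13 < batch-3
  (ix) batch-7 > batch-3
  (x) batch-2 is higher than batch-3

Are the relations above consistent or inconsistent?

inconsistent

We have batch-3 < batch-2 stated directly, yet also batch-2 < batch-6 < batch-1 < batch-11 < batch-13 < batch-3 by chaining the others — so batch-2 < batch-3. Contradiction.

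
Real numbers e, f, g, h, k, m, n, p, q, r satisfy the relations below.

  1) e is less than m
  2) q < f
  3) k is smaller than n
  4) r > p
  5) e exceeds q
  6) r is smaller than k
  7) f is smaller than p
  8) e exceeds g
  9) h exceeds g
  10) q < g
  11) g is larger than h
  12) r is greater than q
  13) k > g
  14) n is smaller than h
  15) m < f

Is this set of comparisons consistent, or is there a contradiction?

inconsistent

Chaining the given relations yields g < e < m < f < p < r < k < n < h, so g < h. But one relation states h < g. These cannot both hold.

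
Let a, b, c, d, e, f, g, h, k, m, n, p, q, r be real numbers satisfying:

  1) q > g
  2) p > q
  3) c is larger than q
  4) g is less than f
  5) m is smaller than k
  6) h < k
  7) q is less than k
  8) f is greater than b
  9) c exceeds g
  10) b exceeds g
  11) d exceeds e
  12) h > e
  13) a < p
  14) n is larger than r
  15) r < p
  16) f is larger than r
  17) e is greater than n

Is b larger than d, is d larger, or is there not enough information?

undetermined

Following every chain through b: above b we get f; below b we get g.
d is not reached, and no chain runs the other way from d to b.
So the given relations leave the order of b and d undetermined.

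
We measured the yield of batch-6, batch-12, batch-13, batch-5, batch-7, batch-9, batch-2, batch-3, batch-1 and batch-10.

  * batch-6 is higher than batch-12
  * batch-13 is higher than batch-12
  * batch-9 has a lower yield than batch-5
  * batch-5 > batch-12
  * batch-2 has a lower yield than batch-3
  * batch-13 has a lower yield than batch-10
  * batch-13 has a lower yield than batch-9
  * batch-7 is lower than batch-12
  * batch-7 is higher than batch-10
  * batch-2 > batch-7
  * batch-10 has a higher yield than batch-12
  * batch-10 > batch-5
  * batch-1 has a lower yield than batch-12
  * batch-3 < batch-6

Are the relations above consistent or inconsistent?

Chaining the given relations yields batch-12 < batch-13 < batch-9 < batch-5 < batch-10 < batch-7, so batch-12 < batch-7. But one relation states batch-7 < batch-12. These cannot both hold.

inconsistent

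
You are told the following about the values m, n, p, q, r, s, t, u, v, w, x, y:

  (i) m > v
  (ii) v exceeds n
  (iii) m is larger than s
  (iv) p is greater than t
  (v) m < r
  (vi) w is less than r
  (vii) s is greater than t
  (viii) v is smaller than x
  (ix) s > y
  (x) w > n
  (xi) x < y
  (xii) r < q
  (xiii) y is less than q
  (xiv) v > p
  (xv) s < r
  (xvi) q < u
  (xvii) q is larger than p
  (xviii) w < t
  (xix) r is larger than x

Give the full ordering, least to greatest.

The consecutive links are each given: n < w; w < t; t < p; p < v; v < x; x < y; y < s; s < m; m < r; r < q; q < u.

n < w < t < p < v < x < y < s < m < r < q < u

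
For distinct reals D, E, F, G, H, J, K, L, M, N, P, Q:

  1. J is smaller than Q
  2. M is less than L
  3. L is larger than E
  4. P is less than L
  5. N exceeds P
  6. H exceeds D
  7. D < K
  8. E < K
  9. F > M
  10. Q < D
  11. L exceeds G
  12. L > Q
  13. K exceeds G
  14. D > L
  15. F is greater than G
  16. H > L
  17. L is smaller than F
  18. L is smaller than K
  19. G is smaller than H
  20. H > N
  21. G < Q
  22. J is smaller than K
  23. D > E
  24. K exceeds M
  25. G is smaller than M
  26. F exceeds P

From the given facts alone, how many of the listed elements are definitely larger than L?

4

The elements the relations force above L are D, K, F, H — no chain reaches any other.
That is 4.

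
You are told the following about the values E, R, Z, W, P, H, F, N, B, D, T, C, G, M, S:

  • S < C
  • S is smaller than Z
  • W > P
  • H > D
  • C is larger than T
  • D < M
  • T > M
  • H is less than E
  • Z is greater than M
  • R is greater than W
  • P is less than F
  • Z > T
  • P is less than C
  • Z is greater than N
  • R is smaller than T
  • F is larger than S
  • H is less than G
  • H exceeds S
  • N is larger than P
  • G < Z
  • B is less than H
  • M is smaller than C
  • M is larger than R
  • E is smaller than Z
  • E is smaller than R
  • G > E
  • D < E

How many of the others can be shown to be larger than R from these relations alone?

4

From R the given relations immediately reach M, T.
From those, C, Z — 4 in total.
No other element is forced above R by the given relations, so the count is 4.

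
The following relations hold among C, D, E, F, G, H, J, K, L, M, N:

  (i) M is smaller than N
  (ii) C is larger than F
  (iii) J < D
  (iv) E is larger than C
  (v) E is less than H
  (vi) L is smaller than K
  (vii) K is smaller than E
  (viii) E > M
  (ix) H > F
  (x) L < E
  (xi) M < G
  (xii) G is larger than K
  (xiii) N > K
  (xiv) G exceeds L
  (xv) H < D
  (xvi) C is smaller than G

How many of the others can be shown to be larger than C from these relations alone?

From C the given relations immediately reach E, G.
From those, H — 3 in total.
From those, D — 4 in total.
Nothing else is reachable above C; 4 in all.

4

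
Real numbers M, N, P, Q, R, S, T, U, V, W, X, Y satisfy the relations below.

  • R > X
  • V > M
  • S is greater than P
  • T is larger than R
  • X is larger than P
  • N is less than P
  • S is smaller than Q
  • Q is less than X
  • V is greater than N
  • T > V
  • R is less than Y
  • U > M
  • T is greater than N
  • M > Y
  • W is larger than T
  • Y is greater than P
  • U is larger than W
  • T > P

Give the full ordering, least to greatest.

Each adjacent pair is fixed by a given relation: N < P; P < S; S < Q; Q < X; X < R; R < Y; Y < M; M < V; V < T; T < W; W < U. Chaining them end to end gives the full order.

N < P < S < Q < X < R < Y < M < V < T < W < U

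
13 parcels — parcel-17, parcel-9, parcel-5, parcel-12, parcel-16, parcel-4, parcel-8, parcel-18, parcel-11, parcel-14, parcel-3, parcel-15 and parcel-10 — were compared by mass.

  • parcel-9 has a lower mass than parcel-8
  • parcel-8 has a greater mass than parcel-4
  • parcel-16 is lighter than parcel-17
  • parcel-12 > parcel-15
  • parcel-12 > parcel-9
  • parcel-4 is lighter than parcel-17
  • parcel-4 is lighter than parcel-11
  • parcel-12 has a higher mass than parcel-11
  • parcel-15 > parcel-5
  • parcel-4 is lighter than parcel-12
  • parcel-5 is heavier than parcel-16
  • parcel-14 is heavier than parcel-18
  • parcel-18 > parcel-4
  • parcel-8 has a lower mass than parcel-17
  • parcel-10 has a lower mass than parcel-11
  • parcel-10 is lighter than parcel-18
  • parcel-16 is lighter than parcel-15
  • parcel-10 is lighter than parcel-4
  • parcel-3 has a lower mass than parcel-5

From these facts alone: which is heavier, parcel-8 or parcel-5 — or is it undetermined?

Following every chain through parcel-5: above parcel-5 we get parcel-15, parcel-12; below parcel-5 we get parcel-16, parcel-3.
parcel-8 is not reached, and no chain runs the other way from parcel-8 to parcel-5.
So the given relations leave the order of parcel-5 and parcel-8 undetermined.

undetermined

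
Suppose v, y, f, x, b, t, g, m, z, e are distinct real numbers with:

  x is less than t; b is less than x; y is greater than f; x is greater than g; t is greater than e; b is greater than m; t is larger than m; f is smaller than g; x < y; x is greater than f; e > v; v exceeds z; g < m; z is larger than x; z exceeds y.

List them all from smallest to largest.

Each adjacent pair is fixed by a given relation: f < g; g < m; m < b; b < x; x < y; y < z; z < v; v < e; e < t. Chaining them end to end gives the full order.

f < g < m < b < x < y < z < v < e < t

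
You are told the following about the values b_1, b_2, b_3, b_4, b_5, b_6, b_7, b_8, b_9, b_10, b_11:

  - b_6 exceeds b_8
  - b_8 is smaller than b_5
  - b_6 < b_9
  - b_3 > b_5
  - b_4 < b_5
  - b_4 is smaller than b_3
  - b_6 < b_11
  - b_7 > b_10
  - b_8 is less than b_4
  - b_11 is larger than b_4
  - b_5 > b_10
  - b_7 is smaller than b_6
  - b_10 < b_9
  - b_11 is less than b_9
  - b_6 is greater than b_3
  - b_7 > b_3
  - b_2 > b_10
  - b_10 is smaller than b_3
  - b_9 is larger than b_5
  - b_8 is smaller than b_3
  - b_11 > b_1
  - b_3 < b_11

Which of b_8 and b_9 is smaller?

The relevant relations are b_8 < b_4; b_4 < b_5; b_5 < b_3; b_3 < b_6; b_6 < b_11; b_11 < b_9.
Chaining these gives b_8 < b_4 < b_5 < b_3 < b_6 < b_11 < b_9.
So b_8 < b_9; b_8 is the smaller of the two.

b_8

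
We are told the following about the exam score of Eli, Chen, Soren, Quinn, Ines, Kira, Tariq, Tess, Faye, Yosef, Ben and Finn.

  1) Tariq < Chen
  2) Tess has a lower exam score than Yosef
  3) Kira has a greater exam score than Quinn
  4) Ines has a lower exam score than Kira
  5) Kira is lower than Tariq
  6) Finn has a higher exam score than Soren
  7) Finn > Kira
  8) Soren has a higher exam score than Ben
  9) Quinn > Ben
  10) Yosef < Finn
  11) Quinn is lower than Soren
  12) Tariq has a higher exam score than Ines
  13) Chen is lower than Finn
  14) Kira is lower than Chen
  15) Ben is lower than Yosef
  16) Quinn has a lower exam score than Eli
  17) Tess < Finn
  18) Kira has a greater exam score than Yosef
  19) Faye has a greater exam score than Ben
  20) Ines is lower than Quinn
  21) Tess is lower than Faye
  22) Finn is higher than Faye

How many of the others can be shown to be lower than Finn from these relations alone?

10

Directly below Finn: Tess, Yosef, Faye, Kira, Soren, Chen.
One step further: Ines, Ben, Quinn, Tariq (10 so far).
Nothing else is reachable below Finn; 10 in all.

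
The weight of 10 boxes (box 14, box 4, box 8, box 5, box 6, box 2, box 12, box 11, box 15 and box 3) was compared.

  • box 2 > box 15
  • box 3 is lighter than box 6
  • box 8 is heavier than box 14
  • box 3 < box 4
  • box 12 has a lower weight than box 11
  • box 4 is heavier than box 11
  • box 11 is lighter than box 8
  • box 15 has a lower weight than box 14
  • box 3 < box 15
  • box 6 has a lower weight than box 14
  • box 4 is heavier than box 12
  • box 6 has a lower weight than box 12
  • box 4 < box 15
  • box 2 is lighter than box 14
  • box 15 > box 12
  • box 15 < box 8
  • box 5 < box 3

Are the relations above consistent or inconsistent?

Every relation is compatible with box 5 < box 3 < box 6 < box 12 < box 11 < box 4 < box 15 < box 2 < box 14 < box 8; the set is consistent.

consistent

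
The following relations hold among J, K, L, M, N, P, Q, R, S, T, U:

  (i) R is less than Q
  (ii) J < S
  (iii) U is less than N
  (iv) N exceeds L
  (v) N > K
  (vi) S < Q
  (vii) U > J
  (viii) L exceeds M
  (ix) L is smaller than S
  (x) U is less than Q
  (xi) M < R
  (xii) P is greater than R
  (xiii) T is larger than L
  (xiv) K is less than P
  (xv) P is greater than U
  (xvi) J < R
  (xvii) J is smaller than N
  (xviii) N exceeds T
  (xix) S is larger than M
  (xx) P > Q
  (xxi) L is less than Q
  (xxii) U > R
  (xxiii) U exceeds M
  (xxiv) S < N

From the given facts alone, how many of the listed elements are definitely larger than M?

8

Directly above M: L, R, S, U.
One step further: Q, P, T, N (8 so far).
Nothing else is reachable above M; 8 in all.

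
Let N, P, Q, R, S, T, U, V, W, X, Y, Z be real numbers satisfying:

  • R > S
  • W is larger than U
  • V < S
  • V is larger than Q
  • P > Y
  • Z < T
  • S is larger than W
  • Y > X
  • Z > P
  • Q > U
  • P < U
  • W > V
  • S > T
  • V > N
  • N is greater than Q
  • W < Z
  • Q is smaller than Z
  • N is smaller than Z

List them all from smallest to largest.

X < Y < P < U < Q < N < V < W < Z < T < S < R

Each adjacent pair is fixed by a given relation: X < Y; Y < P; P < U; U < Q; Q < N; N < V; V < W; W < Z; Z < T; T < S; S < R. Chaining them end to end gives the full order.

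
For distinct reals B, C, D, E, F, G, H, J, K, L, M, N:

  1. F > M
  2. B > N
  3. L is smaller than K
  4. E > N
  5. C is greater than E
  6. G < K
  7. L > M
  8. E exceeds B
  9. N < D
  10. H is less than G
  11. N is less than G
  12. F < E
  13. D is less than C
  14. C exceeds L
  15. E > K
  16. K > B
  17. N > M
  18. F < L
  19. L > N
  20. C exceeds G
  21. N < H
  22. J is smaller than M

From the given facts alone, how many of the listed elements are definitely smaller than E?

9

The elements the relations force below E are J, M, N, H, B, G, F, L, K — no chain reaches any other.
That is 9.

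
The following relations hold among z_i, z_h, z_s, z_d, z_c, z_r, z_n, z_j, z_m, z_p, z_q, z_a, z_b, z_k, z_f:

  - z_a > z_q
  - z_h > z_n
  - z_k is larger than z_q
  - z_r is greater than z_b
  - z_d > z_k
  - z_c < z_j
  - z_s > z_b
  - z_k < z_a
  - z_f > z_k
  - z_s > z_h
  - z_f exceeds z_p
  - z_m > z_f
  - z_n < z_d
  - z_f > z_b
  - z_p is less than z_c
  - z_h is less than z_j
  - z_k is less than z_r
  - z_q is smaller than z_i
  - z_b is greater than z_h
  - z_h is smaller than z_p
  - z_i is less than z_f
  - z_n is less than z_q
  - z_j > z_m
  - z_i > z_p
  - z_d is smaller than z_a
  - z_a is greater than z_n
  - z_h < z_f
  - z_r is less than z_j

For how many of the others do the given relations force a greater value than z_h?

9

The elements the relations force above z_h are z_b, z_p, z_s, z_i, z_c, z_f, z_m, z_r, z_j — no chain reaches any other.
That is 9.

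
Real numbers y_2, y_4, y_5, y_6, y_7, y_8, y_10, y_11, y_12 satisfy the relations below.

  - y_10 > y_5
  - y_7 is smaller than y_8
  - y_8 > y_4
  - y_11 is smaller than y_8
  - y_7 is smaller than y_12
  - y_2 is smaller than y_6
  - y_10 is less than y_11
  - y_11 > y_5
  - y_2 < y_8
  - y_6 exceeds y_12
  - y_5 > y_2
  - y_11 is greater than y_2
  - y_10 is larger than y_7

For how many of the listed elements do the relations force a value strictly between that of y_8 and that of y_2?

The relations place y_2 below y_8. An element lies strictly between them when it is forced above y_2 and also forced below y_8.
Above y_2: {y_5, y_6, y_10, y_11}. Below y_8: {y_7, y_5, y_4, y_10, y_11}.
Intersection: {y_5, y_10, y_11} — 3.

3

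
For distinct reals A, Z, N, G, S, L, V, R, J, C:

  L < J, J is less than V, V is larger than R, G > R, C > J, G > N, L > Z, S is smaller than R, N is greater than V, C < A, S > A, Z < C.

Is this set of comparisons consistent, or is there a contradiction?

Every relation is compatible with Z < L < J < C < A < S < R < V < N < G; the set is consistent.

consistent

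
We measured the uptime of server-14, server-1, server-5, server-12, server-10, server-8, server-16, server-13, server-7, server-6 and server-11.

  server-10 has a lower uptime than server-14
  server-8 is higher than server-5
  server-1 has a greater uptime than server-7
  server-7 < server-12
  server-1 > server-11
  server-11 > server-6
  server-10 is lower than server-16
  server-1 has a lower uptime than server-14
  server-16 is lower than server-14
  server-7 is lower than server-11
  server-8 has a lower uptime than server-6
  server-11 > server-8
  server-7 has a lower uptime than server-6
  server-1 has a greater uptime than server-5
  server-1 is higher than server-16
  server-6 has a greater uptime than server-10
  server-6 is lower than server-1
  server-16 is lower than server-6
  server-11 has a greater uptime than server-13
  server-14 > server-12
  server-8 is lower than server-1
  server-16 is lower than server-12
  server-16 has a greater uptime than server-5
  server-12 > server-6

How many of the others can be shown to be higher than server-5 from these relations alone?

The elements the relations force above server-5 are server-8, server-16, server-6, server-11, server-12, server-1, server-14 — no chain reaches any other.
That is 7.

7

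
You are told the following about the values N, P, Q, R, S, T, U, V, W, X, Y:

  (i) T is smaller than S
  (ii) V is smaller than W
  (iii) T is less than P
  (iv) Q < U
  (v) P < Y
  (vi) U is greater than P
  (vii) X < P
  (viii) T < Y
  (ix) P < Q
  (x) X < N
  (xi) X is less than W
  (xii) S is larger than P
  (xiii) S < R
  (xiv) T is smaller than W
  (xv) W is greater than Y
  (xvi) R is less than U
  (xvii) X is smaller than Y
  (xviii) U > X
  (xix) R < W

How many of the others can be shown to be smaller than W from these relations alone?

From W the given relations immediately reach X, T, Y, R, V.
From those, P, S — 7 in total.
Nothing else is reachable below W; 7 in all.

7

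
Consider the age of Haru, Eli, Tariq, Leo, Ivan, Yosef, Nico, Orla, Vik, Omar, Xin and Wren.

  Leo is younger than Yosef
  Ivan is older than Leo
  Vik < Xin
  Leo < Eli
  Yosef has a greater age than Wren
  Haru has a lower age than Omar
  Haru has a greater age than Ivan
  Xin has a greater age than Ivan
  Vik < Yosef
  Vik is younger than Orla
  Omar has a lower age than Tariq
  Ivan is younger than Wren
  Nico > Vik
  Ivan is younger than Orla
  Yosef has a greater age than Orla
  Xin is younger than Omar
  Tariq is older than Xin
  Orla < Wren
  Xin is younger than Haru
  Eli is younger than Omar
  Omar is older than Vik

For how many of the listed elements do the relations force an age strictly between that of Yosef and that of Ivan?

2

The relations place Ivan below Yosef. An element lies strictly between them when it is forced above Ivan and also forced below Yosef.
Above Ivan: {Orla, Wren, Xin, Haru, Omar, Tariq}. Below Yosef: {Vik, Leo, Orla, Wren}.
Intersection: {Orla, Wren} — 2.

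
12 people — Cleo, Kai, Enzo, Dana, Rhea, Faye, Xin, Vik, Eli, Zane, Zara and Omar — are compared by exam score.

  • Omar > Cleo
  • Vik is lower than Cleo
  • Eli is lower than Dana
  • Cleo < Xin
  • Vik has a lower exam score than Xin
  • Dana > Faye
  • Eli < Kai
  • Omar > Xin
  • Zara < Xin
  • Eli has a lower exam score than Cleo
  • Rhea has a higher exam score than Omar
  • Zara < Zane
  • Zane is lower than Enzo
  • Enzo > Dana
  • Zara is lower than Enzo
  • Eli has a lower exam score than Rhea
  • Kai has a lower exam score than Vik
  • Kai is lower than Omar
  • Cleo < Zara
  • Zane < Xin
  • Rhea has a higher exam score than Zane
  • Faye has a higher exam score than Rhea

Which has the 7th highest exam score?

Piecing the relations together gives one ordering: Eli < Kai < Vik < Cleo < Zara < Zane < Xin < Omar < Rhea < Faye < Dana < Enzo.
Counting 7 from the largest end gives Zane.

Zane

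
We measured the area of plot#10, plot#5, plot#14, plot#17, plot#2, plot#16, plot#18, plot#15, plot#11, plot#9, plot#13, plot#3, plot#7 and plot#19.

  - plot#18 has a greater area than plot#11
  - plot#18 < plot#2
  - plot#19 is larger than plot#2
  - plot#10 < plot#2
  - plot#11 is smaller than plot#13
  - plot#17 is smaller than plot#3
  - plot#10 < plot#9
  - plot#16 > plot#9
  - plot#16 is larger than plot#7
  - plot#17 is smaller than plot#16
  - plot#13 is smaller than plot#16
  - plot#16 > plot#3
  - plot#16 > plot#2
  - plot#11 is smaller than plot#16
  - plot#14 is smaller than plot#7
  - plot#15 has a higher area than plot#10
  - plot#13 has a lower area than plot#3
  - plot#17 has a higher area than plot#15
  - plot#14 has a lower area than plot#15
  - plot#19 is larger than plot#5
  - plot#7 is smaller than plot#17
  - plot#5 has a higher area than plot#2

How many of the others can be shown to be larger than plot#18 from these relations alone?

Directly above plot#18: plot#2.
One step further: plot#5, plot#16, plot#19 (4 so far).
No other element is forced above plot#18 by the given relations, so the count is 4.

4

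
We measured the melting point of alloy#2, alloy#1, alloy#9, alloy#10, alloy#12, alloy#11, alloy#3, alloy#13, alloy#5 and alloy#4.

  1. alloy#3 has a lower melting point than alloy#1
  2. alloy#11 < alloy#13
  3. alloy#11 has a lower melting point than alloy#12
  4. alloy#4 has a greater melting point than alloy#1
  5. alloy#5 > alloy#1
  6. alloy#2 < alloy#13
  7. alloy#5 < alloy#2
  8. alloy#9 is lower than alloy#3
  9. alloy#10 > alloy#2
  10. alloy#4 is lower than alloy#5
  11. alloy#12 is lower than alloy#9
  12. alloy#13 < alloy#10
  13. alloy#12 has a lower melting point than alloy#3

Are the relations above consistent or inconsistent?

Every relation is compatible with alloy#11 < alloy#12 < alloy#9 < alloy#3 < alloy#1 < alloy#4 < alloy#5 < alloy#2 < alloy#13 < alloy#10; the set is consistent.

consistent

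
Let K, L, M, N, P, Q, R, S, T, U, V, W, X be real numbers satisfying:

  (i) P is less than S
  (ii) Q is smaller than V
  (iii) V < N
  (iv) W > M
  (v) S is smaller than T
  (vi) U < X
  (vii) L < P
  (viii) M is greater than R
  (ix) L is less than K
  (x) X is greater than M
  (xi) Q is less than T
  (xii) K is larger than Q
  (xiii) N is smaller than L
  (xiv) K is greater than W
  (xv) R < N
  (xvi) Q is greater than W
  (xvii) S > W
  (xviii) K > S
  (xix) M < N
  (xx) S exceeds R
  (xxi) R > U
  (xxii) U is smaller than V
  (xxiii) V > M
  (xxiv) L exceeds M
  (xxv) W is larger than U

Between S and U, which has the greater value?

S

U < R and R < M give U < M.
With M < W: U < R < M < W.
With W < Q: U < R < M < W < Q.
Then Q < V extends the chain to V.
Then V < N extends the chain to N.
With N < L: U < R < M < W < Q < V < N < L.
Then L < P extends the chain to P.
Then P < S extends the chain to S.
So U < S; S is the larger of the two.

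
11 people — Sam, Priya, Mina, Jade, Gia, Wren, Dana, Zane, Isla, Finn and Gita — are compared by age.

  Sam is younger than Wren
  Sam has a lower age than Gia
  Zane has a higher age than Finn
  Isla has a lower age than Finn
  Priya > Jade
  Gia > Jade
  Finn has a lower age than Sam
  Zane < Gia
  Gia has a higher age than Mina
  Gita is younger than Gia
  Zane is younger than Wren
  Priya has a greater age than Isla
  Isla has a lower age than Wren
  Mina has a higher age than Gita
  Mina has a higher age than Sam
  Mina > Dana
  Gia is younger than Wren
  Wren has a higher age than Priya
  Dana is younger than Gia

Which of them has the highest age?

Wren

Dana is not greatest since Dana < Gia; Isla is not greatest since Isla < Finn; Gita is not greatest since Gita < Gia; Finn is not greatest since Finn < Sam; Jade is not greatest since Jade < Priya; Zane is not greatest since Zane < Wren; Sam is not greatest since Sam < Gia; Mina is not greatest since Mina < Gia; Gia is not greatest since Gia < Wren; Priya is not greatest since Priya < Wren.
Only Wren has nothing above it, so Wren is the highest age.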